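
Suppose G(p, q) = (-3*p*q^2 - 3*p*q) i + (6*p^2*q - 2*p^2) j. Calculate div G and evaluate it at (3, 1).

∂G₁/∂p = -3*q^2 - 3*q
∂G₂/∂q = 6*p^2
∇·G = 6*p^2 - 3*q^2 - 3*q
At (3, 1): 48.

48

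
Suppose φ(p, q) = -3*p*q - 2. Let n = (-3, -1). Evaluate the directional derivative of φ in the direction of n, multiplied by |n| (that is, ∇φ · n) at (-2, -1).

-15

∂φ/∂p = -3*q
∂φ/∂q = -3*p
∇φ at (-2, -1) = (3, 6)
∇φ · n = (3)(-3) + (6)(-1) = -15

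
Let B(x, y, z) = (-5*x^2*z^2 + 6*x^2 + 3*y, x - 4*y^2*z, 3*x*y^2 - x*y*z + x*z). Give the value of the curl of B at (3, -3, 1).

(∇×B)₁ = ∂B₃/∂y − ∂B₂/∂z = 6*x*y - x*z + 4*y^2
(∇×B)₂ = ∂B₁/∂z − ∂B₃/∂x = -10*x^2*z - 3*y^2 + y*z - z
(∇×B)₃ = ∂B₂/∂x − ∂B₁/∂y = -2
∇×B = (6*x*y - x*z + 4*y^2, -10*x^2*z - 3*y^2 + y*z - z, -2)
At (3, -3, 1): (-21, -121, -2).

(-21, -121, -2)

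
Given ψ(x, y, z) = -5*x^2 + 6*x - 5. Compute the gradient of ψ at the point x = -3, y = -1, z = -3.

∂ψ/∂x = -10*x + 6
∂ψ/∂y = 0
∂ψ/∂z = 0
∇ψ = (-10*x + 6, 0, 0)
At (-3, -1, -3): (36, 0, 0).

(36, 0, 0)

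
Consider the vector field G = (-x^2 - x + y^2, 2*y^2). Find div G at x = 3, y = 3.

5

∂G₁/∂x = -2*x - 1
∂G₂/∂y = 4*y
∇·G = -2*x + 4*y - 1
At (3, 3): 5.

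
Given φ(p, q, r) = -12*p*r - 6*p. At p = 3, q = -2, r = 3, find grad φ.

(-42, 0, -36)

∂φ/∂p = -12*r - 6
∂φ/∂q = 0
∂φ/∂r = -12*p
∇φ = (-12*r - 6, 0, -12*p)
At (3, -2, 3): (-42, 0, -36).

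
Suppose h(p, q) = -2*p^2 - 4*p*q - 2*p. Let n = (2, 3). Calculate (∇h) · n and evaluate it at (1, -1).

-16

∂h/∂p = -4*p - 4*q - 2
∂h/∂q = -4*p
∇h at (1, -1) = (-2, -4)
∇h · n = (-2)(2) + (-4)(3) = -16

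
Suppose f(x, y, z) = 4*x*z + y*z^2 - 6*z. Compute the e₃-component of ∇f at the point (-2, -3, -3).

4

(∇f)_3 = ∂f/∂z = 4*x + 2*y*z - 6
At (-2, -3, -3): 4.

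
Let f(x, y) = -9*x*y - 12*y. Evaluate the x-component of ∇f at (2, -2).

(∇f)_1 = ∂f/∂x = -9*y
At (2, -2): 18.

18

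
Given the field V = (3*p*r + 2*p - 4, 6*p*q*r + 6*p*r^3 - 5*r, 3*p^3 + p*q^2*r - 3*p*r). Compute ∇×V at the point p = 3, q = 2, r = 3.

(-481, -75, 198)

(∇×V)₁ = ∂V₃/∂q − ∂V₂/∂r = 2*p*q*r - 6*p*q - 18*p*r^2 + 5
(∇×V)₂ = ∂V₁/∂r − ∂V₃/∂p = -9*p^2 + 3*p - q^2*r + 3*r
(∇×V)₃ = ∂V₂/∂p − ∂V₁/∂q = 6*q*r + 6*r^3
∇×V = (2*p*q*r - 6*p*q - 18*p*r^2 + 5, -9*p^2 + 3*p - q^2*r + 3*r, 6*q*r + 6*r^3)
At (3, 2, 3): (-481, -75, 198).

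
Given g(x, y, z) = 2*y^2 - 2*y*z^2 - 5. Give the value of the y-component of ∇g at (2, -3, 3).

(∇g)_2 = ∂g/∂y = 4*y - 2*z^2
At (2, -3, 3): -30.

-30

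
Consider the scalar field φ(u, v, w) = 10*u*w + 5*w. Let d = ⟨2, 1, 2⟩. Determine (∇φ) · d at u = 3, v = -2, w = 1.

∂φ/∂u = 10*w
∂φ/∂v = 0
∂φ/∂w = 10*u + 5
∇φ at (3, -2, 1) = (10, 0, 35)
∇φ · d = (10)(2) + (0)(1) + (35)(2) = 90

90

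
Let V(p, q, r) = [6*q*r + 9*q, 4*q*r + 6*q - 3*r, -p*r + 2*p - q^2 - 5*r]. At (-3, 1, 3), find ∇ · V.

∂V₁/∂p = 0
∂V₂/∂q = 4*r + 6
∂V₃/∂r = -p - 5
∇·V = -p + 4*r + 1
At (-3, 1, 3): 16.

16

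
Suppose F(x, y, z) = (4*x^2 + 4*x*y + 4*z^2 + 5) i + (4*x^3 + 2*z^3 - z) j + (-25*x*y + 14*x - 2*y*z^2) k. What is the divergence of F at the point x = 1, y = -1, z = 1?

8

∂F₁/∂x = 8*x + 4*y
∂F₂/∂y = 0
∂F₃/∂z = -4*y*z
∇·F = 8*x - 4*y*z + 4*y
At (1, -1, 1): 8.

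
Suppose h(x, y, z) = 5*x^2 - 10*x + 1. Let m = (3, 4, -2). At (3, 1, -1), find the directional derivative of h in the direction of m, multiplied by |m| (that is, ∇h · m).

60

∂h/∂x = 10*x - 10
∂h/∂y = 0
∂h/∂z = 0
∇h at (3, 1, -1) = (20, 0, 0)
∇h · m = (20)(3) + (0)(4) + (0)(-2) = 60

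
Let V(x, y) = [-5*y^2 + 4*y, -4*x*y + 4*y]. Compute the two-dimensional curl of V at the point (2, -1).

-10

∂V₂/∂x = -4*y
∂V₁/∂y = -10*y + 4
Scalar curl = 6*y - 4
At (2, -1): -10.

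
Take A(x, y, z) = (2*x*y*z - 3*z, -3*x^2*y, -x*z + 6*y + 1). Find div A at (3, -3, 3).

∂A₁/∂x = 2*y*z
∂A₂/∂y = -3*x^2
∂A₃/∂z = -x
∇·A = -3*x^2 - x + 2*y*z
At (3, -3, 3): -48.

-48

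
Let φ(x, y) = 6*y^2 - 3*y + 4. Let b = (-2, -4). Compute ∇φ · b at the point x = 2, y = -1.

∂φ/∂x = 0
∂φ/∂y = 12*y - 3
∇φ at (2, -1) = (0, -15)
∇φ · b = (0)(-2) + (-15)(-4) = 60

60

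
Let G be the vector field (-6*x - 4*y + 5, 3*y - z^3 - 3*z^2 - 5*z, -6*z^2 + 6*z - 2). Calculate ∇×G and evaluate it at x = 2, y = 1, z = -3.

(14, 0, 4)

(∇×G)₁ = ∂G₃/∂y − ∂G₂/∂z = 3*z^2 + 6*z + 5
(∇×G)₂ = ∂G₁/∂z − ∂G₃/∂x = 0
(∇×G)₃ = ∂G₂/∂x − ∂G₁/∂y = 4
∇×G = (3*z^2 + 6*z + 5, 0, 4)
At (2, 1, -3): (14, 0, 4).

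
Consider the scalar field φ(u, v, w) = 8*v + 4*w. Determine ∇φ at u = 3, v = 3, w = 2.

∂φ/∂u = 0
∂φ/∂v = 8
∂φ/∂w = 4
∇φ = (0, 8, 4)
At (3, 3, 2): (0, 8, 4).

(0, 8, 4)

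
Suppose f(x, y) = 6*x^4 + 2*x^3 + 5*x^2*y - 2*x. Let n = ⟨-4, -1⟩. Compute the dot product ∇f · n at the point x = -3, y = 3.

2699

∂f/∂x = 24*x^3 + 6*x^2 + 10*x*y - 2
∂f/∂y = 5*x^2
∇f at (-3, 3) = (-686, 45)
∇f · n = (-686)(-4) + (45)(-1) = 2699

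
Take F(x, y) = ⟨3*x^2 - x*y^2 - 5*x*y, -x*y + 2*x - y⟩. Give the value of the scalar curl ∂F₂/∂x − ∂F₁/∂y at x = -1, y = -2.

3

∂F₂/∂x = -y + 2
∂F₁/∂y = -2*x*y - 5*x
Scalar curl = 2*x*y + 5*x - y + 2
At (-1, -2): 3.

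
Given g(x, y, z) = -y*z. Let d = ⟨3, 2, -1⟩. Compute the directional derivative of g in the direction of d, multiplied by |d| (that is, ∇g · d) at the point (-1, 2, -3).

8

∂g/∂x = 0
∂g/∂y = -z
∂g/∂z = -y
∇g at (-1, 2, -3) = (0, 3, -2)
∇g · d = (0)(3) + (3)(2) + (-2)(-1) = 8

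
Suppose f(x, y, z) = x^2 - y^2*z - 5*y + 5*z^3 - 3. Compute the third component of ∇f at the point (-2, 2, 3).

(∇f)_3 = ∂f/∂z = -y^2 + 15*z^2
At (-2, 2, 3): 131.

131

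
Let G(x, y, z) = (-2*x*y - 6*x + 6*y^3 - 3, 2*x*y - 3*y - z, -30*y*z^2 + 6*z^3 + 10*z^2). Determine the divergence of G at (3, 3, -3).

∂G₁/∂x = -2*y - 6
∂G₂/∂y = 2*x - 3
∂G₃/∂z = -60*y*z + 18*z^2 + 20*z
∇·G = 2*x - 60*y*z - 2*y + 18*z^2 + 20*z - 9
At (3, 3, -3): 633.

633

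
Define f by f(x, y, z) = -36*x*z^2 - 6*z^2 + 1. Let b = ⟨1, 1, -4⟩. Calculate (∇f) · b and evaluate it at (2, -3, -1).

-660

∂f/∂x = -36*z^2
∂f/∂y = 0
∂f/∂z = -72*x*z - 12*z
∇f at (2, -3, -1) = (-36, 0, 156)
∇f · b = (-36)(1) + (0)(1) + (156)(-4) = -660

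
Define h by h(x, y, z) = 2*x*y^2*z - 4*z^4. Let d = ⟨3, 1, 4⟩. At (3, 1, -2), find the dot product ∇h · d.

500

∂h/∂x = 2*y^2*z
∂h/∂y = 4*x*y*z
∂h/∂z = 2*x*y^2 - 16*z^3
∇h at (3, 1, -2) = (-4, -24, 134)
∇h · d = (-4)(3) + (-24)(1) + (134)(4) = 500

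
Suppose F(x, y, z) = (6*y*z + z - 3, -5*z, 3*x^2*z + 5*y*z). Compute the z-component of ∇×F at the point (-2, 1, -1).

6

(∇×F)_3 = ∂F₂/∂x − ∂F₁/∂y
= 0 − (6*z)
= -6*z
At (-2, 1, -1): 6.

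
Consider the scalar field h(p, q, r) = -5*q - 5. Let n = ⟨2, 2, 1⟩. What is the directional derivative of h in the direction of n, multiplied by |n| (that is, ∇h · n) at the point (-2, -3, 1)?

∂h/∂p = 0
∂h/∂q = -5
∂h/∂r = 0
∇h at (-2, -3, 1) = (0, -5, 0)
∇h · n = (0)(2) + (-5)(2) + (0)(1) = -10

-10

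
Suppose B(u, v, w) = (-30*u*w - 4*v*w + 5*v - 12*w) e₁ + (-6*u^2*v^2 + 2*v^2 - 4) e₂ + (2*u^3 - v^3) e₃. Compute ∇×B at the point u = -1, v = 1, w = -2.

(∇×B)₁ = ∂B₃/∂v − ∂B₂/∂w = -3*v^2
(∇×B)₂ = ∂B₁/∂w − ∂B₃/∂u = -6*u^2 - 30*u - 4*v - 12
(∇×B)₃ = ∂B₂/∂u − ∂B₁/∂v = -12*u*v^2 + 4*w - 5
∇×B = (-3*v^2, -6*u^2 - 30*u - 4*v - 12, -12*u*v^2 + 4*w - 5)
At (-1, 1, -2): (-3, 8, -1).

(-3, 8, -1)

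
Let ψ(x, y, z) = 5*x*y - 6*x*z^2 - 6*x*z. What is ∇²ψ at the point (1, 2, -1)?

∂²ψ/∂x² = 0
∂²ψ/∂y² = 0
∂²ψ/∂z² = -12*x
∇²ψ = -12*x
At (1, 2, -1): -12.

-12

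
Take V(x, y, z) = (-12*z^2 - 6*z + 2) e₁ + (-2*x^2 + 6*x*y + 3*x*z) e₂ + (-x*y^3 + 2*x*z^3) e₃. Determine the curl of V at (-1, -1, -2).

(6, 57, -8)

(∇×V)₁ = ∂V₃/∂y − ∂V₂/∂z = -3*x*y^2 - 3*x
(∇×V)₂ = ∂V₁/∂z − ∂V₃/∂x = y^3 - 2*z^3 - 24*z - 6
(∇×V)₃ = ∂V₂/∂x − ∂V₁/∂y = -4*x + 6*y + 3*z
∇×V = (-3*x*y^2 - 3*x, y^3 - 2*z^3 - 24*z - 6, -4*x + 6*y + 3*z)
At (-1, -1, -2): (6, 57, -8).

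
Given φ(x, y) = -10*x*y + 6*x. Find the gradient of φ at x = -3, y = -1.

∂φ/∂x = -10*y + 6
∂φ/∂y = -10*x
∇φ = (-10*y + 6, -10*x)
At (-3, -1): (16, 30).

(16, 30)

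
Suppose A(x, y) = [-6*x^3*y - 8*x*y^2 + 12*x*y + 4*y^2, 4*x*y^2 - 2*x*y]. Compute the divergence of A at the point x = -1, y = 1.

-20

∂A₁/∂x = -18*x^2*y - 8*y^2 + 12*y
∂A₂/∂y = 8*x*y - 2*x
∇·A = -18*x^2*y + 8*x*y - 2*x - 8*y^2 + 12*y
At (-1, 1): -20.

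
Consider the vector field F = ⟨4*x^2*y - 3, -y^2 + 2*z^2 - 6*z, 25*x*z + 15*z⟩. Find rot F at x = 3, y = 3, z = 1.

(∇×F)₁ = ∂F₃/∂y − ∂F₂/∂z = -4*z + 6
(∇×F)₂ = ∂F₁/∂z − ∂F₃/∂x = -25*z
(∇×F)₃ = ∂F₂/∂x − ∂F₁/∂y = -4*x^2
∇×F = (-4*z + 6, -25*z, -4*x^2)
At (3, 3, 1): (2, -25, -36).

(2, -25, -36)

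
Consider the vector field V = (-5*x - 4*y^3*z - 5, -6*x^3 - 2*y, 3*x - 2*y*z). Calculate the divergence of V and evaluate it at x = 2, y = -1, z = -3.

∂V₁/∂x = -5
∂V₂/∂y = -2
∂V₃/∂z = -2*y
∇·V = -2*y - 7
At (2, -1, -3): -5.

-5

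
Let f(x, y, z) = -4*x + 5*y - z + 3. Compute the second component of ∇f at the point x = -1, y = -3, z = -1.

(∇f)_2 = ∂f/∂y = 5
At (-1, -3, -1): 5.

5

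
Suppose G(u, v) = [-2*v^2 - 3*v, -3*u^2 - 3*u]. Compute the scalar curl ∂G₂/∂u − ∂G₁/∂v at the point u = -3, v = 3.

∂G₂/∂u = -6*u - 3
∂G₁/∂v = -4*v - 3
Scalar curl = -6*u + 4*v
At (-3, 3): 30.

30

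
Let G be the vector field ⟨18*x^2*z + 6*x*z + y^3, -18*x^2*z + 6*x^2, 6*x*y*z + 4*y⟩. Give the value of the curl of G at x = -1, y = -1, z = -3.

(40, -6, -123)

(∇×G)₁ = ∂G₃/∂y − ∂G₂/∂z = 18*x^2 + 6*x*z + 4
(∇×G)₂ = ∂G₁/∂z − ∂G₃/∂x = 18*x^2 + 6*x - 6*y*z
(∇×G)₃ = ∂G₂/∂x − ∂G₁/∂y = -36*x*z + 12*x - 3*y^2
∇×G = (18*x^2 + 6*x*z + 4, 18*x^2 + 6*x - 6*y*z, -36*x*z + 12*x - 3*y^2)
At (-1, -1, -3): (40, -6, -123).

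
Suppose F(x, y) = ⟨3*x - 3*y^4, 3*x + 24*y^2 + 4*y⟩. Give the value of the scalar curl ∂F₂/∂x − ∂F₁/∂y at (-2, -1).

-9

∂F₂/∂x = 3
∂F₁/∂y = -12*y^3
Scalar curl = 12*y^3 + 3
At (-2, -1): -9.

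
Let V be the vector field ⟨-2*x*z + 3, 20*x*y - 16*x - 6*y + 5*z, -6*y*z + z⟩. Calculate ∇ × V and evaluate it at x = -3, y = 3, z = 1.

(-11, 6, 44)

(∇×V)₁ = ∂V₃/∂y − ∂V₂/∂z = -6*z - 5
(∇×V)₂ = ∂V₁/∂z − ∂V₃/∂x = -2*x
(∇×V)₃ = ∂V₂/∂x − ∂V₁/∂y = 20*y - 16
∇×V = (-6*z - 5, -2*x, 20*y - 16)
At (-3, 3, 1): (-11, 6, 44).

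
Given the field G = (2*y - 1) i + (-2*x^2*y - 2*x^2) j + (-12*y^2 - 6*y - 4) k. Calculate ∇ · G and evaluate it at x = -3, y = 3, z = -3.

∂G₁/∂x = 0
∂G₂/∂y = -2*x^2
∂G₃/∂z = 0
∇·G = -2*x^2
At (-3, 3, -3): -18.

-18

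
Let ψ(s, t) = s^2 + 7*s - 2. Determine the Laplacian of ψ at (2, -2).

∂²ψ/∂s² = 2
∂²ψ/∂t² = 0
∇²ψ = 2
At (2, -2): 2.

2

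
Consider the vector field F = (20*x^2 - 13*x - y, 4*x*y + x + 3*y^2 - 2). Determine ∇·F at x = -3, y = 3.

∂F₁/∂x = 40*x - 13
∂F₂/∂y = 4*x + 6*y
∇·F = 44*x + 6*y - 13
At (-3, 3): -127.

-127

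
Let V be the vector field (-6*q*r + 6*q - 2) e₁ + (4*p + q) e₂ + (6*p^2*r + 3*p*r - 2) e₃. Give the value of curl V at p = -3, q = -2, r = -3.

(0, -87, -20)

(∇×V)₁ = ∂V₃/∂q − ∂V₂/∂r = 0
(∇×V)₂ = ∂V₁/∂r − ∂V₃/∂p = -12*p*r - 6*q - 3*r
(∇×V)₃ = ∂V₂/∂p − ∂V₁/∂q = 6*r - 2
∇×V = (0, -12*p*r - 6*q - 3*r, 6*r - 2)
At (-3, -2, -3): (0, -87, -20).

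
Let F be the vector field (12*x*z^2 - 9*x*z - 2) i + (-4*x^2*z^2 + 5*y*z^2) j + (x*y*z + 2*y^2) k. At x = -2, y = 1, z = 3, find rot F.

(64, -129, 144)

(∇×F)₁ = ∂F₃/∂y − ∂F₂/∂z = 8*x^2*z + x*z - 10*y*z + 4*y
(∇×F)₂ = ∂F₁/∂z − ∂F₃/∂x = 24*x*z - 9*x - y*z
(∇×F)₃ = ∂F₂/∂x − ∂F₁/∂y = -8*x*z^2
∇×F = (8*x^2*z + x*z - 10*y*z + 4*y, 24*x*z - 9*x - y*z, -8*x*z^2)
At (-2, 1, 3): (64, -129, 144).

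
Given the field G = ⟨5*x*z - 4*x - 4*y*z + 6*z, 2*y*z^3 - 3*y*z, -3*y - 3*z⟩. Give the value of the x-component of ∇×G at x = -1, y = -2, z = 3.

99

(∇×G)_1 = ∂G₃/∂y − ∂G₂/∂z
= -3 − (6*y*z^2 - 3*y)
= -6*y*z^2 + 3*y - 3
At (-1, -2, 3): 99.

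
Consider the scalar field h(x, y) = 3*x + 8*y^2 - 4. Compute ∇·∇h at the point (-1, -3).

16

∂²h/∂x² = 0
∂²h/∂y² = 16
∇²h = 16
At (-1, -3): 16.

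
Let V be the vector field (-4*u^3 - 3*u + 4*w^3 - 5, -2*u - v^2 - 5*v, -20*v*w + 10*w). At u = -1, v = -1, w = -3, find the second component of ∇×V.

(∇×V)_2 = ∂V₁/∂w − ∂V₃/∂u
= 12*w^2 − (0)
= 12*w^2
At (-1, -1, -3): 108.

108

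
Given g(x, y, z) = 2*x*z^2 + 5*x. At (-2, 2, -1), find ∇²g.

-8

∂²g/∂x² = 0
∂²g/∂y² = 0
∂²g/∂z² = 4*x
∇²g = 4*x
At (-2, 2, -1): -8.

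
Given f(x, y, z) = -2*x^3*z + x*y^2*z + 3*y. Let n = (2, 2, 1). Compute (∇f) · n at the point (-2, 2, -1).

∂f/∂x = -6*x^2*z + y^2*z
∂f/∂y = 2*x*y*z + 3
∂f/∂z = -2*x^3 + x*y^2
∇f at (-2, 2, -1) = (20, 11, 8)
∇f · n = (20)(2) + (11)(2) + (8)(1) = 70

70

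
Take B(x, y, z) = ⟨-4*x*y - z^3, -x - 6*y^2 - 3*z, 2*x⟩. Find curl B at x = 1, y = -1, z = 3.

(∇×B)₁ = ∂B₃/∂y − ∂B₂/∂z = 3
(∇×B)₂ = ∂B₁/∂z − ∂B₃/∂x = -3*z^2 - 2
(∇×B)₃ = ∂B₂/∂x − ∂B₁/∂y = 4*x - 1
∇×B = (3, -3*z^2 - 2, 4*x - 1)
At (1, -1, 3): (3, -29, 3).

(3, -29, 3)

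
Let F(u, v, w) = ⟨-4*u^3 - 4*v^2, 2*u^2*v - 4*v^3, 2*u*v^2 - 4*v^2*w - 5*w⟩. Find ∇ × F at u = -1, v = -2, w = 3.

(56, -8, -8)

(∇×F)₁ = ∂F₃/∂v − ∂F₂/∂w = 4*u*v - 8*v*w
(∇×F)₂ = ∂F₁/∂w − ∂F₃/∂u = -2*v^2
(∇×F)₃ = ∂F₂/∂u − ∂F₁/∂v = 4*u*v + 8*v
∇×F = (4*u*v - 8*v*w, -2*v^2, 4*u*v + 8*v)
At (-1, -2, 3): (56, -8, -8).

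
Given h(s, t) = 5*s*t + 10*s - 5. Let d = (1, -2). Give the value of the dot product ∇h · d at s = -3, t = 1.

∂h/∂s = 5*t + 10
∂h/∂t = 5*s
∇h at (-3, 1) = (15, -15)
∇h · d = (15)(1) + (-15)(-2) = 45

45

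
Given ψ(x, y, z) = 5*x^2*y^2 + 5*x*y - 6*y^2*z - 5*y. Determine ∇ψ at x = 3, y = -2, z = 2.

(110, -122, -24)

∂ψ/∂x = 10*x*y^2 + 5*y
∂ψ/∂y = 10*x^2*y + 5*x - 12*y*z - 5
∂ψ/∂z = -6*y^2
∇ψ = (10*x*y^2 + 5*y, 10*x^2*y + 5*x - 12*y*z - 5, -6*y^2)
At (3, -2, 2): (110, -122, -24).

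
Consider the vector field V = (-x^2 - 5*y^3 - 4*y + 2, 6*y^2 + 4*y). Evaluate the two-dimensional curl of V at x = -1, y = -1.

19

∂V₂/∂x = 0
∂V₁/∂y = -15*y^2 - 4
Scalar curl = 15*y^2 + 4
At (-1, -1): 19.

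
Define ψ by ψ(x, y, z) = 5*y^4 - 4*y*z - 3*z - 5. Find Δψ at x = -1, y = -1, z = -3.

∂²ψ/∂x² = 0
∂²ψ/∂y² = 60*y^2
∂²ψ/∂z² = 0
∇²ψ = 60*y^2
At (-1, -1, -3): 60.

60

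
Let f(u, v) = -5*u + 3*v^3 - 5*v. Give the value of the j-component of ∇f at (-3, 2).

(∇f)_2 = ∂f/∂v = 9*v^2 - 5
At (-3, 2): 31.

31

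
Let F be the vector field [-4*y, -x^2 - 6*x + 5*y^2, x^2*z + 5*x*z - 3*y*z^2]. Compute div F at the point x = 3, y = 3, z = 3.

∂F₁/∂x = 0
∂F₂/∂y = 10*y
∂F₃/∂z = x^2 + 5*x - 6*y*z
∇·F = x^2 + 5*x - 6*y*z + 10*y
At (3, 3, 3): 0.

0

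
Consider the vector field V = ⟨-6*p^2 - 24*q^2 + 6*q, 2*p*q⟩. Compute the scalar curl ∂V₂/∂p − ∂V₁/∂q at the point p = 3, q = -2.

∂V₂/∂p = 2*q
∂V₁/∂q = -48*q + 6
Scalar curl = 50*q - 6
At (3, -2): -106.

-106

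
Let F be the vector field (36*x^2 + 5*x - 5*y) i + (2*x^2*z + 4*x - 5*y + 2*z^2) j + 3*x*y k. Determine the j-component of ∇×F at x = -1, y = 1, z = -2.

(∇×F)_2 = ∂F₁/∂z − ∂F₃/∂x
= 0 − (3*y)
= -3*y
At (-1, 1, -2): -3.

-3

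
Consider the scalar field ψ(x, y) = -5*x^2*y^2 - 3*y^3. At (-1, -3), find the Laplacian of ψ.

∂²ψ/∂x² = -10*y^2
∂²ψ/∂y² = -2*(5*x^2 + 9*y)
∇²ψ = -10*x^2 - 10*y^2 - 18*y
At (-1, -3): -46.

-46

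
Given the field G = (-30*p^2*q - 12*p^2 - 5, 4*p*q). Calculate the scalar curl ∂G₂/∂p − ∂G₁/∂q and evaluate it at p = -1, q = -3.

∂G₂/∂p = 4*q
∂G₁/∂q = -30*p^2
Scalar curl = 30*p^2 + 4*q
At (-1, -3): 18.

18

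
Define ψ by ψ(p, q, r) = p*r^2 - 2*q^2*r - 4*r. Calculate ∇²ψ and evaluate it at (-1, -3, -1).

2

∂²ψ/∂p² = 0
∂²ψ/∂q² = -4*r
∂²ψ/∂r² = 2*p
∇²ψ = 2*p - 4*r
At (-1, -3, -1): 2.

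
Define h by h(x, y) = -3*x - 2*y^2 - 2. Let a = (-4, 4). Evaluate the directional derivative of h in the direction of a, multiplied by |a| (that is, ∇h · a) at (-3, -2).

44

∂h/∂x = -3
∂h/∂y = -4*y
∇h at (-3, -2) = (-3, 8)
∇h · a = (-3)(-4) + (8)(4) = 44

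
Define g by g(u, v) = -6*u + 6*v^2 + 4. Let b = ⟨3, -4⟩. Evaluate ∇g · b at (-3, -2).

78

∂g/∂u = -6
∂g/∂v = 12*v
∇g at (-3, -2) = (-6, -24)
∇g · b = (-6)(3) + (-24)(-4) = 78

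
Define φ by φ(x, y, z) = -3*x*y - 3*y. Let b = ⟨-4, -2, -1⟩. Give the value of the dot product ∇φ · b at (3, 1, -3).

∂φ/∂x = -3*y
∂φ/∂y = -3*x - 3
∂φ/∂z = 0
∇φ at (3, 1, -3) = (-3, -12, 0)
∇φ · b = (-3)(-4) + (-12)(-2) + (0)(-1) = 36

36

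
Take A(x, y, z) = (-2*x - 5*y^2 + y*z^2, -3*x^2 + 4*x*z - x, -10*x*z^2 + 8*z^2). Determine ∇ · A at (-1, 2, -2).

∂A₁/∂x = -2
∂A₂/∂y = 0
∂A₃/∂z = -20*x*z + 16*z
∇·A = -20*x*z + 16*z - 2
At (-1, 2, -2): -74.

-74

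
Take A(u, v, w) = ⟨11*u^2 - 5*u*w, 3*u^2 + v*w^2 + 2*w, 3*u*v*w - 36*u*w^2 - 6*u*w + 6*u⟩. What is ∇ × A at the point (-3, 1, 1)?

(∇×A)₁ = ∂A₃/∂v − ∂A₂/∂w = 3*u*w - 2*v*w - 2
(∇×A)₂ = ∂A₁/∂w − ∂A₃/∂u = -5*u - 3*v*w + 36*w^2 + 6*w - 6
(∇×A)₃ = ∂A₂/∂u − ∂A₁/∂v = 6*u
∇×A = (3*u*w - 2*v*w - 2, -5*u - 3*v*w + 36*w^2 + 6*w - 6, 6*u)
At (-3, 1, 1): (-13, 48, -18).

(-13, 48, -18)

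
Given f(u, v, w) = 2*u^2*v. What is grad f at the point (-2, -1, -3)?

(8, 8, 0)

∂f/∂u = 4*u*v
∂f/∂v = 2*u^2
∂f/∂w = 0
∇f = (4*u*v, 2*u^2, 0)
At (-2, -1, -3): (8, 8, 0).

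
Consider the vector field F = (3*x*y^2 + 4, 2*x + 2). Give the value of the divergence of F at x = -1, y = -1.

∂F₁/∂x = 3*y^2
∂F₂/∂y = 0
∇·F = 3*y^2
At (-1, -1): 3.

3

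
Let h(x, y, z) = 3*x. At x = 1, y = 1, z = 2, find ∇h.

∂h/∂x = 3
∂h/∂y = 0
∂h/∂z = 0
∇h = (3, 0, 0)
At (1, 1, 2): (3, 0, 0).

(3, 0, 0)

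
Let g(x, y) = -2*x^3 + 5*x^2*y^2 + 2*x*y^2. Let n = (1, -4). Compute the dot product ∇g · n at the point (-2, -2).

160

∂g/∂x = -6*x^2 + 10*x*y^2 + 2*y^2
∂g/∂y = 10*x^2*y + 4*x*y
∇g at (-2, -2) = (-96, -64)
∇g · n = (-96)(1) + (-64)(-4) = 160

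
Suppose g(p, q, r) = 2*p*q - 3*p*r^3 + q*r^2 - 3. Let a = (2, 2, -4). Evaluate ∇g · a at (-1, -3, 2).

-152

∂g/∂p = 2*q - 3*r^3
∂g/∂q = 2*p + r^2
∂g/∂r = -9*p*r^2 + 2*q*r
∇g at (-1, -3, 2) = (-30, 2, 24)
∇g · a = (-30)(2) + (2)(2) + (24)(-4) = -152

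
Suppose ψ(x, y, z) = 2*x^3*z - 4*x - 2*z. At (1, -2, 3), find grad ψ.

(14, 0, 0)

∂ψ/∂x = 6*x^2*z - 4
∂ψ/∂y = 0
∂ψ/∂z = 2*x^3 - 2
∇ψ = (6*x^2*z - 4, 0, 2*x^3 - 2)
At (1, -2, 3): (14, 0, 0).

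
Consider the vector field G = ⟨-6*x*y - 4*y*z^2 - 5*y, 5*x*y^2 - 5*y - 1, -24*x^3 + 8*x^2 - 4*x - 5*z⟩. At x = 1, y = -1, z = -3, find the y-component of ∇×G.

(∇×G)_2 = ∂G₁/∂z − ∂G₃/∂x
= -8*y*z − (-72*x^2 + 16*x - 4)
= 72*x^2 - 16*x - 8*y*z + 4
At (1, -1, -3): 36.

36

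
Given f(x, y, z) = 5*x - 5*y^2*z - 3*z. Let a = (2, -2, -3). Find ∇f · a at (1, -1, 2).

-6

∂f/∂x = 5
∂f/∂y = -10*y*z
∂f/∂z = -5*y^2 - 3
∇f at (1, -1, 2) = (5, 20, -8)
∇f · a = (5)(2) + (20)(-2) + (-8)(-3) = -6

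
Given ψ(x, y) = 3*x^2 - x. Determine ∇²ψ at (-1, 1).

∂²ψ/∂x² = 6
∂²ψ/∂y² = 0
∇²ψ = 6
At (-1, 1): 6.

6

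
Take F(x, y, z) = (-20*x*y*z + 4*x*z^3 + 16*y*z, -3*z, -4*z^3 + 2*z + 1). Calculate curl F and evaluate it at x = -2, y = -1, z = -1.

(3, -80, 56)

(∇×F)₁ = ∂F₃/∂y − ∂F₂/∂z = 3
(∇×F)₂ = ∂F₁/∂z − ∂F₃/∂x = -20*x*y + 12*x*z^2 + 16*y
(∇×F)₃ = ∂F₂/∂x − ∂F₁/∂y = 20*x*z - 16*z
∇×F = (3, -20*x*y + 12*x*z^2 + 16*y, 20*x*z - 16*z)
At (-2, -1, -1): (3, -80, 56).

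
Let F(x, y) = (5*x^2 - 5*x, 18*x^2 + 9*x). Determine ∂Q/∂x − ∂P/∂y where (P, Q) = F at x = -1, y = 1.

-27

∂F₂/∂x = 36*x + 9
∂F₁/∂y = 0
Scalar curl = 36*x + 9
At (-1, 1): -27.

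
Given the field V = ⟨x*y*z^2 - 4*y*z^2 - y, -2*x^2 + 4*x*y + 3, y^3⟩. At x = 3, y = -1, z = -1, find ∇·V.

∂V₁/∂x = y*z^2
∂V₂/∂y = 4*x
∂V₃/∂z = 0
∇·V = 4*x + y*z^2
At (3, -1, -1): 11.

11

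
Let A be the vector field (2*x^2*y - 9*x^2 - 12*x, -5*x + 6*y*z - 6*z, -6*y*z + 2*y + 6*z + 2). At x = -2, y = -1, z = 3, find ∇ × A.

(∇×A)₁ = ∂A₃/∂y − ∂A₂/∂z = -6*y - 6*z + 8
(∇×A)₂ = ∂A₁/∂z − ∂A₃/∂x = 0
(∇×A)₃ = ∂A₂/∂x − ∂A₁/∂y = -2*x^2 - 5
∇×A = (-6*y - 6*z + 8, 0, -2*x^2 - 5)
At (-2, -1, 3): (-4, 0, -13).

(-4, 0, -13)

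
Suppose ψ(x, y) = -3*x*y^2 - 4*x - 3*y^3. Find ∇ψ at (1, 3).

∂ψ/∂x = -3*y^2 - 4
∂ψ/∂y = -6*x*y - 9*y^2
∇ψ = (-3*y^2 - 4, -6*x*y - 9*y^2)
At (1, 3): (-31, -99).

(-31, -99)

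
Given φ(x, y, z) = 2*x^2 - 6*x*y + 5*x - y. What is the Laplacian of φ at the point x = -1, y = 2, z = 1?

∂²φ/∂x² = 4
∂²φ/∂y² = 0
∂²φ/∂z² = 0
∇²φ = 4
At (-1, 2, 1): 4.

4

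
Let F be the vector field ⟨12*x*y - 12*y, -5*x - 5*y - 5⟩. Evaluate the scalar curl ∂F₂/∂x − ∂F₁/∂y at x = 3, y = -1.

∂F₂/∂x = -5
∂F₁/∂y = 12*x - 12
Scalar curl = -12*x + 7
At (3, -1): -29.

-29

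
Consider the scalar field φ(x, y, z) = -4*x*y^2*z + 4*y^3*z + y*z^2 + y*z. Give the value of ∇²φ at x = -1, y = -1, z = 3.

-50

∂²φ/∂x² = 0
∂²φ/∂y² = 8*z*(-x + 3*y)
∂²φ/∂z² = 2*y
∇²φ = -8*x*z + 24*y*z + 2*y
At (-1, -1, 3): -50.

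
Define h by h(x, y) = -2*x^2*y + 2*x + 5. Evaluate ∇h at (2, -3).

(26, -8)

∂h/∂x = -4*x*y + 2
∂h/∂y = -2*x^2
∇h = (-4*x*y + 2, -2*x^2)
At (2, -3): (26, -8).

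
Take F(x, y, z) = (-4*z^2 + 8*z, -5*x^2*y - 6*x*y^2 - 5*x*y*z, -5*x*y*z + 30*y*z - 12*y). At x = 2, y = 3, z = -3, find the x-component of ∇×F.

(∇×F)_1 = ∂F₃/∂y − ∂F₂/∂z
= -5*x*z + 30*z - 12 − (-5*x*y)
= 5*x*y - 5*x*z + 30*z - 12
At (2, 3, -3): -42.

-42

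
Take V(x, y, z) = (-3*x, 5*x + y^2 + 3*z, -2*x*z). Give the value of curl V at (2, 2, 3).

(∇×V)₁ = ∂V₃/∂y − ∂V₂/∂z = -3
(∇×V)₂ = ∂V₁/∂z − ∂V₃/∂x = 2*z
(∇×V)₃ = ∂V₂/∂x − ∂V₁/∂y = 5
∇×V = (-3, 2*z, 5)
At (2, 2, 3): (-3, 6, 5).

(-3, 6, 5)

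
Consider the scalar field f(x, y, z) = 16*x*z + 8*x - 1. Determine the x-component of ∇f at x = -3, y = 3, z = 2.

40

(∇f)_1 = ∂f/∂x = 16*z + 8
At (-3, 3, 2): 40.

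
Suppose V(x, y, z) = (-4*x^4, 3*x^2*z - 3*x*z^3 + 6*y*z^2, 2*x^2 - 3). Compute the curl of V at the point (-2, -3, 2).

(∇×V)₁ = ∂V₃/∂y − ∂V₂/∂z = -3*x^2 + 9*x*z^2 - 12*y*z
(∇×V)₂ = ∂V₁/∂z − ∂V₃/∂x = -4*x
(∇×V)₃ = ∂V₂/∂x − ∂V₁/∂y = 6*x*z - 3*z^3
∇×V = (-3*x^2 + 9*x*z^2 - 12*y*z, -4*x, 6*x*z - 3*z^3)
At (-2, -3, 2): (-12, 8, -48).

(-12, 8, -48)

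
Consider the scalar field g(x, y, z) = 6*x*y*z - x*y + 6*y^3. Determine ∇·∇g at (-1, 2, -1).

∂²g/∂x² = 0
∂²g/∂y² = 36*y
∂²g/∂z² = 0
∇²g = 36*y
At (-1, 2, -1): 72.

72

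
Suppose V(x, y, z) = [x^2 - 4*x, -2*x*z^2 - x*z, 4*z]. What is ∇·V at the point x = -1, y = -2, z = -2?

∂V₁/∂x = 2*x - 4
∂V₂/∂y = 0
∂V₃/∂z = 4
∇·V = 2*x
At (-1, -2, -2): -2.

-2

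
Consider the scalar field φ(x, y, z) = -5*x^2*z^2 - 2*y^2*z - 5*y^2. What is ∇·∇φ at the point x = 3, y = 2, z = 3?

-202

∂²φ/∂x² = -10*z^2
∂²φ/∂y² = -2*(2*z + 5)
∂²φ/∂z² = -10*x^2
∇²φ = -10*x^2 - 10*z^2 - 4*z - 10
At (3, 2, 3): -202.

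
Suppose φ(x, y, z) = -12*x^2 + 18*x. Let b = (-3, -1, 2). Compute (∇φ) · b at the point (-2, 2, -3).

-198

∂φ/∂x = -24*x + 18
∂φ/∂y = 0
∂φ/∂z = 0
∇φ at (-2, 2, -3) = (66, 0, 0)
∇φ · b = (66)(-3) + (0)(-1) + (0)(2) = -198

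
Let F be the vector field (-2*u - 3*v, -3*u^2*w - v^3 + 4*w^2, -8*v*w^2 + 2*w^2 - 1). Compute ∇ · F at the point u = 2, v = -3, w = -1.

-81

∂F₁/∂u = -2
∂F₂/∂v = -3*v^2
∂F₃/∂w = -16*v*w + 4*w
∇·F = -3*v^2 - 16*v*w + 4*w - 2
At (2, -3, -1): -81.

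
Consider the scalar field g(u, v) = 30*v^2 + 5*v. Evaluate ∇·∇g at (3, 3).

60

∂²g/∂u² = 0
∂²g/∂v² = 60
∇²g = 60
At (3, 3): 60.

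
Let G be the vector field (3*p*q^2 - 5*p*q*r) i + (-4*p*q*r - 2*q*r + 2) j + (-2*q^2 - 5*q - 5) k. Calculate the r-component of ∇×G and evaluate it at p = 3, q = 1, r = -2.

(∇×G)_3 = ∂G₂/∂p − ∂G₁/∂q
= -4*q*r − (6*p*q - 5*p*r)
= -6*p*q + 5*p*r - 4*q*r
At (3, 1, -2): -40.

-40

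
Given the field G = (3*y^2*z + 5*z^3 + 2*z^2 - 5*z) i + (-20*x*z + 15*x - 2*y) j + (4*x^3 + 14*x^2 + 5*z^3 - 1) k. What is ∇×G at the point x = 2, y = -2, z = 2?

(40, -29, -1)

(∇×G)₁ = ∂G₃/∂y − ∂G₂/∂z = 20*x
(∇×G)₂ = ∂G₁/∂z − ∂G₃/∂x = -12*x^2 - 28*x + 3*y^2 + 15*z^2 + 4*z - 5
(∇×G)₃ = ∂G₂/∂x − ∂G₁/∂y = -6*y*z - 20*z + 15
∇×G = (20*x, -12*x^2 - 28*x + 3*y^2 + 15*z^2 + 4*z - 5, -6*y*z - 20*z + 15)
At (2, -2, 2): (40, -29, -1).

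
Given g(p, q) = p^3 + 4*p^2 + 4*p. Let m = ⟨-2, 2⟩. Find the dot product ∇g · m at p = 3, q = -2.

-110

∂g/∂p = 3*p^2 + 8*p + 4
∂g/∂q = 0
∇g at (3, -2) = (55, 0)
∇g · m = (55)(-2) + (0)(2) = -110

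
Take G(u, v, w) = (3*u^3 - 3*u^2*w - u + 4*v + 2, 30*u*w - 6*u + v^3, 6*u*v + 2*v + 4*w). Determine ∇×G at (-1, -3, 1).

(∇×G)₁ = ∂G₃/∂v − ∂G₂/∂w = -24*u + 2
(∇×G)₂ = ∂G₁/∂w − ∂G₃/∂u = -3*u^2 - 6*v
(∇×G)₃ = ∂G₂/∂u − ∂G₁/∂v = 30*w - 10
∇×G = (-24*u + 2, -3*u^2 - 6*v, 30*w - 10)
At (-1, -3, 1): (26, 15, 20).

(26, 15, 20)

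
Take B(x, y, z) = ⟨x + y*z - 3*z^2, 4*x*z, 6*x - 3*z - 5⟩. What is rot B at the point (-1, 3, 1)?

(4, -9, 3)

(∇×B)₁ = ∂B₃/∂y − ∂B₂/∂z = -4*x
(∇×B)₂ = ∂B₁/∂z − ∂B₃/∂x = y - 6*z - 6
(∇×B)₃ = ∂B₂/∂x − ∂B₁/∂y = 3*z
∇×B = (-4*x, y - 6*z - 6, 3*z)
At (-1, 3, 1): (4, -9, 3).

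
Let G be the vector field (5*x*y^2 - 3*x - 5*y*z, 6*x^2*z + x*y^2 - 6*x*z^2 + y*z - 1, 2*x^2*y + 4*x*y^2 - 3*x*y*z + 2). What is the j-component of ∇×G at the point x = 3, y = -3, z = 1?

(∇×G)_2 = ∂G₁/∂z − ∂G₃/∂x
= -5*y − (4*x*y + 4*y^2 - 3*y*z)
= -4*x*y - 4*y^2 + 3*y*z - 5*y
At (3, -3, 1): 6.

6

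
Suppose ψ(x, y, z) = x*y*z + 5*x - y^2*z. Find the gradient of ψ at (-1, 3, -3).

(-4, 21, -12)

∂ψ/∂x = y*z + 5
∂ψ/∂y = x*z - 2*y*z
∂ψ/∂z = x*y - y^2
∇ψ = (y*z + 5, x*z - 2*y*z, x*y - y^2)
At (-1, 3, -3): (-4, 21, -12).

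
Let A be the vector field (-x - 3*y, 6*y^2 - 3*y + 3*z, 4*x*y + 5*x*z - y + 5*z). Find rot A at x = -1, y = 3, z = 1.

(-8, -17, 3)

(∇×A)₁ = ∂A₃/∂y − ∂A₂/∂z = 4*x - 4
(∇×A)₂ = ∂A₁/∂z − ∂A₃/∂x = -4*y - 5*z
(∇×A)₃ = ∂A₂/∂x − ∂A₁/∂y = 3
∇×A = (4*x - 4, -4*y - 5*z, 3)
At (-1, 3, 1): (-8, -17, 3).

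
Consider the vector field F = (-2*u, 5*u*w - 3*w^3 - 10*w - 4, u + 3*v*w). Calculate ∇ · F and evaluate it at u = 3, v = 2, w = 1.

4

∂F₁/∂u = -2
∂F₂/∂v = 0
∂F₃/∂w = 3*v
∇·F = 3*v - 2
At (3, 2, 1): 4.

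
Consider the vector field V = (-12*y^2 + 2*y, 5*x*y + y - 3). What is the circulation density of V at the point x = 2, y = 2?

∂V₂/∂x = 5*y
∂V₁/∂y = -24*y + 2
Scalar curl = 29*y - 2
At (2, 2): 56.

56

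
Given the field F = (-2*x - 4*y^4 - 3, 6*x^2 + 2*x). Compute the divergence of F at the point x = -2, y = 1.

-2

∂F₁/∂x = -2
∂F₂/∂y = 0
∇·F = -2
At (-2, 1): -2.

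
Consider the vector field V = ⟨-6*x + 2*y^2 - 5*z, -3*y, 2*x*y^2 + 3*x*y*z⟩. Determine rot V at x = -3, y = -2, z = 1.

(∇×V)₁ = ∂V₃/∂y − ∂V₂/∂z = 4*x*y + 3*x*z
(∇×V)₂ = ∂V₁/∂z − ∂V₃/∂x = -2*y^2 - 3*y*z - 5
(∇×V)₃ = ∂V₂/∂x − ∂V₁/∂y = -4*y
∇×V = (4*x*y + 3*x*z, -2*y^2 - 3*y*z - 5, -4*y)
At (-3, -2, 1): (15, -7, 8).

(15, -7, 8)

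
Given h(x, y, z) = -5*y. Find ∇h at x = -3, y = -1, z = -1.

(0, -5, 0)

∂h/∂x = 0
∂h/∂y = -5
∂h/∂z = 0
∇h = (0, -5, 0)
At (-3, -1, -1): (0, -5, 0).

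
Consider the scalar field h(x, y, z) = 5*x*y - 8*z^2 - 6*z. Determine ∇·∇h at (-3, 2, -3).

-16

∂²h/∂x² = 0
∂²h/∂y² = 0
∂²h/∂z² = -16
∇²h = -16
At (-3, 2, -3): -16.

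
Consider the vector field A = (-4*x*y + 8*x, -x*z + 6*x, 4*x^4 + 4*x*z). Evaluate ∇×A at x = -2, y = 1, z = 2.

(-2, 120, -4)

(∇×A)₁ = ∂A₃/∂y − ∂A₂/∂z = x
(∇×A)₂ = ∂A₁/∂z − ∂A₃/∂x = -16*x^3 - 4*z
(∇×A)₃ = ∂A₂/∂x − ∂A₁/∂y = 4*x - z + 6
∇×A = (x, -16*x^3 - 4*z, 4*x - z + 6)
At (-2, 1, 2): (-2, 120, -4).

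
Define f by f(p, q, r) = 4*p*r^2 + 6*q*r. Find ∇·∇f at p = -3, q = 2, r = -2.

∂²f/∂p² = 0
∂²f/∂q² = 0
∂²f/∂r² = 8*p
∇²f = 8*p
At (-3, 2, -2): -24.

-24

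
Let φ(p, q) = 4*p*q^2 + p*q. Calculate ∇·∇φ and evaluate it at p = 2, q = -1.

∂²φ/∂p² = 0
∂²φ/∂q² = 8*p
∇²φ = 8*p
At (2, -1): 16.

16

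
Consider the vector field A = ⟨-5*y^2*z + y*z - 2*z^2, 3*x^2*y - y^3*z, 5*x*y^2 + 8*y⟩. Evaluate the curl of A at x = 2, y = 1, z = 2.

(29, -17, 30)

(∇×A)₁ = ∂A₃/∂y − ∂A₂/∂z = 10*x*y + y^3 + 8
(∇×A)₂ = ∂A₁/∂z − ∂A₃/∂x = -10*y^2 + y - 4*z
(∇×A)₃ = ∂A₂/∂x − ∂A₁/∂y = 6*x*y + 10*y*z - z
∇×A = (10*x*y + y^3 + 8, -10*y^2 + y - 4*z, 6*x*y + 10*y*z - z)
At (2, 1, 2): (29, -17, 30).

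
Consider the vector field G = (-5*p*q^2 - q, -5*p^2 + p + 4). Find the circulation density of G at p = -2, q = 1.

∂G₂/∂p = -10*p + 1
∂G₁/∂q = -10*p*q - 1
Scalar curl = 10*p*q - 10*p + 2
At (-2, 1): 2.

2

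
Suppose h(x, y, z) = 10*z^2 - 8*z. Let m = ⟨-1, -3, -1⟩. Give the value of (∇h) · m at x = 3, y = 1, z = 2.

∂h/∂x = 0
∂h/∂y = 0
∂h/∂z = 20*z - 8
∇h at (3, 1, 2) = (0, 0, 32)
∇h · m = (0)(-1) + (0)(-3) + (32)(-1) = -32

-32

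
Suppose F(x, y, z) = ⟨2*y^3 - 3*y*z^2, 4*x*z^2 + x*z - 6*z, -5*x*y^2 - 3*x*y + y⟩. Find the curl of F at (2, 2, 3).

(-89, -10, 42)

(∇×F)₁ = ∂F₃/∂y − ∂F₂/∂z = -10*x*y - 8*x*z - 4*x + 7
(∇×F)₂ = ∂F₁/∂z − ∂F₃/∂x = 5*y^2 - 6*y*z + 3*y
(∇×F)₃ = ∂F₂/∂x − ∂F₁/∂y = -6*y^2 + 7*z^2 + z
∇×F = (-10*x*y - 8*x*z - 4*x + 7, 5*y^2 - 6*y*z + 3*y, -6*y^2 + 7*z^2 + z)
At (2, 2, 3): (-89, -10, 42).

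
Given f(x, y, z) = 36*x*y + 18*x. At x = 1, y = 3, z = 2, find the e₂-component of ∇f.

(∇f)_2 = ∂f/∂y = 36*x
At (1, 3, 2): 36.

36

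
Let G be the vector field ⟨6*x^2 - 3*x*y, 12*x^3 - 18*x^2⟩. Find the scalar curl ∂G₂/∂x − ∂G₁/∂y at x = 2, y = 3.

∂G₂/∂x = 36*x^2 - 36*x
∂G₁/∂y = -3*x
Scalar curl = 36*x^2 - 33*x
At (2, 3): 78.

78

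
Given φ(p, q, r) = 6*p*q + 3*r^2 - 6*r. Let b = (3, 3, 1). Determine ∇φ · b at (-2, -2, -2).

-90

∂φ/∂p = 6*q
∂φ/∂q = 6*p
∂φ/∂r = 6*r - 6
∇φ at (-2, -2, -2) = (-12, -12, -18)
∇φ · b = (-12)(3) + (-12)(3) + (-18)(1) = -90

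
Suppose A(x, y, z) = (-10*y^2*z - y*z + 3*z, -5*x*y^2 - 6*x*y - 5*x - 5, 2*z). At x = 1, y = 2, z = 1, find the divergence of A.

-24

∂A₁/∂x = 0
∂A₂/∂y = -10*x*y - 6*x
∂A₃/∂z = 2
∇·A = -10*x*y - 6*x + 2
At (1, 2, 1): -24.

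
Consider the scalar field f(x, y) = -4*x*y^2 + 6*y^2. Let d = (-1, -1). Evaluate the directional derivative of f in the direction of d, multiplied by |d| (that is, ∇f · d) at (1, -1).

8

∂f/∂x = -4*y^2
∂f/∂y = -8*x*y + 12*y
∇f at (1, -1) = (-4, -4)
∇f · d = (-4)(-1) + (-4)(-1) = 8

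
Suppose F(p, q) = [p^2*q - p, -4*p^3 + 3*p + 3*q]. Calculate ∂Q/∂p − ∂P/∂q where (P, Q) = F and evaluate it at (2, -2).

∂F₂/∂p = -12*p^2 + 3
∂F₁/∂q = p^2
Scalar curl = -13*p^2 + 3
At (2, -2): -49.

-49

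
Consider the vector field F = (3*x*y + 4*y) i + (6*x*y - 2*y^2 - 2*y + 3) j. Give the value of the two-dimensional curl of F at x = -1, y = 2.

11

∂F₂/∂x = 6*y
∂F₁/∂y = 3*x + 4
Scalar curl = -3*x + 6*y - 4
At (-1, 2): 11.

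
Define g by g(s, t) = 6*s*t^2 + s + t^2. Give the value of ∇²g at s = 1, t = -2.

14

∂²g/∂s² = 0
∂²g/∂t² = 2*(6*s + 1)
∇²g = 12*s + 2
At (1, -2): 14.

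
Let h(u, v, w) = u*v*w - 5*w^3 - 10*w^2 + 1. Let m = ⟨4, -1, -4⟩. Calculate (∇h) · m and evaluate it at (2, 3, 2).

396

∂h/∂u = v*w
∂h/∂v = u*w
∂h/∂w = u*v - 15*w^2 - 20*w
∇h at (2, 3, 2) = (6, 4, -94)
∇h · m = (6)(4) + (4)(-1) + (-94)(-4) = 396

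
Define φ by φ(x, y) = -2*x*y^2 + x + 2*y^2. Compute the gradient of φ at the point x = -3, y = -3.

∂φ/∂x = -2*y^2 + 1
∂φ/∂y = -4*x*y + 4*y
∇φ = (-2*y^2 + 1, -4*x*y + 4*y)
At (-3, -3): (-17, -48).

(-17, -48)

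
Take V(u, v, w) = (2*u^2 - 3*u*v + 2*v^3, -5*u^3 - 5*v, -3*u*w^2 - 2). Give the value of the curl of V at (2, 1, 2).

(0, 12, -60)

(∇×V)₁ = ∂V₃/∂v − ∂V₂/∂w = 0
(∇×V)₂ = ∂V₁/∂w − ∂V₃/∂u = 3*w^2
(∇×V)₃ = ∂V₂/∂u − ∂V₁/∂v = -15*u^2 + 3*u - 6*v^2
∇×V = (0, 3*w^2, -15*u^2 + 3*u - 6*v^2)
At (2, 1, 2): (0, 12, -60).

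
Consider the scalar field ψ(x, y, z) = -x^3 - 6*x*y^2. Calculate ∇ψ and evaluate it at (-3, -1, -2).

∂ψ/∂x = -3*x^2 - 6*y^2
∂ψ/∂y = -12*x*y
∂ψ/∂z = 0
∇ψ = (-3*x^2 - 6*y^2, -12*x*y, 0)
At (-3, -1, -2): (-33, -36, 0).

(-33, -36, 0)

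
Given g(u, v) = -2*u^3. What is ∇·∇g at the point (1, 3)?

-12

∂²g/∂u² = -12*u
∂²g/∂v² = 0
∇²g = -12*u
At (1, 3): -12.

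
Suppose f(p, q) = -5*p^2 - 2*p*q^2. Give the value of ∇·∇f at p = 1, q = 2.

-14

∂²f/∂p² = -10
∂²f/∂q² = -4*p
∇²f = -4*p - 10
At (1, 2): -14.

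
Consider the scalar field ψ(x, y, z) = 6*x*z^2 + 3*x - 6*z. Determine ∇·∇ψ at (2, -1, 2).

24

∂²ψ/∂x² = 0
∂²ψ/∂y² = 0
∂²ψ/∂z² = 12*x
∇²ψ = 12*x
At (2, -1, 2): 24.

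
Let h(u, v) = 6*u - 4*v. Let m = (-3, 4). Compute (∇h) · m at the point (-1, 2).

-34

∂h/∂u = 6
∂h/∂v = -4
∇h at (-1, 2) = (6, -4)
∇h · m = (6)(-3) + (-4)(4) = -34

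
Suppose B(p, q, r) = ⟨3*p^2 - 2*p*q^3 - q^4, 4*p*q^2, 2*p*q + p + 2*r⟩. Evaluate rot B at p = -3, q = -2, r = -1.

(∇×B)₁ = ∂B₃/∂q − ∂B₂/∂r = 2*p
(∇×B)₂ = ∂B₁/∂r − ∂B₃/∂p = -2*q - 1
(∇×B)₃ = ∂B₂/∂p − ∂B₁/∂q = 6*p*q^2 + 4*q^3 + 4*q^2
∇×B = (2*p, -2*q - 1, 6*p*q^2 + 4*q^3 + 4*q^2)
At (-3, -2, -1): (-6, 3, -88).

(-6, 3, -88)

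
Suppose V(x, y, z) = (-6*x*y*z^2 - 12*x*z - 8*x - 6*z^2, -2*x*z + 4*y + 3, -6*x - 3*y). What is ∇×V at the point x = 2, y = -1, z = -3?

(1, -54, 114)

(∇×V)₁ = ∂V₃/∂y − ∂V₂/∂z = 2*x - 3
(∇×V)₂ = ∂V₁/∂z − ∂V₃/∂x = -12*x*y*z - 12*x - 12*z + 6
(∇×V)₃ = ∂V₂/∂x − ∂V₁/∂y = 6*x*z^2 - 2*z
∇×V = (2*x - 3, -12*x*y*z - 12*x - 12*z + 6, 6*x*z^2 - 2*z)
At (2, -1, -3): (1, -54, 114).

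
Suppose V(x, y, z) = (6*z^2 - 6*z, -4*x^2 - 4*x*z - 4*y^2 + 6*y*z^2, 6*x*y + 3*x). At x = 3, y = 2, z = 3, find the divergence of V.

38

∂V₁/∂x = 0
∂V₂/∂y = -8*y + 6*z^2
∂V₃/∂z = 0
∇·V = -8*y + 6*z^2
At (3, 2, 3): 38.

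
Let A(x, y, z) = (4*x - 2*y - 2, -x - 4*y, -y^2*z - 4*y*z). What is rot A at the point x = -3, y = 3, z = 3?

(-30, 0, 1)

(∇×A)₁ = ∂A₃/∂y − ∂A₂/∂z = -2*y*z - 4*z
(∇×A)₂ = ∂A₁/∂z − ∂A₃/∂x = 0
(∇×A)₃ = ∂A₂/∂x − ∂A₁/∂y = 1
∇×A = (-2*y*z - 4*z, 0, 1)
At (-3, 3, 3): (-30, 0, 1).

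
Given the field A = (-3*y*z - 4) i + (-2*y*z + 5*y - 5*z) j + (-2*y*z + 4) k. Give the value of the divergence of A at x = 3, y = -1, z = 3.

1

∂A₁/∂x = 0
∂A₂/∂y = -2*z + 5
∂A₃/∂z = -2*y
∇·A = -2*y - 2*z + 5
At (3, -1, 3): 1.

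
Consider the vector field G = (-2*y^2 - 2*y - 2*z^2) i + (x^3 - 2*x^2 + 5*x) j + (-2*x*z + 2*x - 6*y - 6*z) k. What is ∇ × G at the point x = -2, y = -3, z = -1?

(∇×G)₁ = ∂G₃/∂y − ∂G₂/∂z = -6
(∇×G)₂ = ∂G₁/∂z − ∂G₃/∂x = -2*z - 2
(∇×G)₃ = ∂G₂/∂x − ∂G₁/∂y = 3*x^2 - 4*x + 4*y + 7
∇×G = (-6, -2*z - 2, 3*x^2 - 4*x + 4*y + 7)
At (-2, -3, -1): (-6, 0, 15).

(-6, 0, 15)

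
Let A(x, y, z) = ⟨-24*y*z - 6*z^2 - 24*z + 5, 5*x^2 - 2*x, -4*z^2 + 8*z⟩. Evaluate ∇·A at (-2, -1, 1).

∂A₁/∂x = 0
∂A₂/∂y = 0
∂A₃/∂z = -8*z + 8
∇·A = -8*z + 8
At (-2, -1, 1): 0.

0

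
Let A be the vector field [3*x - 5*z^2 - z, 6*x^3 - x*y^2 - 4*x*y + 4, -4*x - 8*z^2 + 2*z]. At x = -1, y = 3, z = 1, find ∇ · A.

-1

∂A₁/∂x = 3
∂A₂/∂y = -2*x*y - 4*x
∂A₃/∂z = -16*z + 2
∇·A = -2*x*y - 4*x - 16*z + 5
At (-1, 3, 1): -1.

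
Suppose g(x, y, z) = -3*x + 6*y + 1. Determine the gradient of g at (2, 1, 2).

∂g/∂x = -3
∂g/∂y = 6
∂g/∂z = 0
∇g = (-3, 6, 0)
At (2, 1, 2): (-3, 6, 0).

(-3, 6, 0)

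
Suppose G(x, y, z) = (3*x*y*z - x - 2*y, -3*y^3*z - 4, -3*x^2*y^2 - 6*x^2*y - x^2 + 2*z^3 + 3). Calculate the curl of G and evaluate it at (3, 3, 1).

(∇×G)₁ = ∂G₃/∂y − ∂G₂/∂z = -6*x^2*y - 6*x^2 + 3*y^3
(∇×G)₂ = ∂G₁/∂z − ∂G₃/∂x = 6*x*y^2 + 15*x*y + 2*x
(∇×G)₃ = ∂G₂/∂x − ∂G₁/∂y = -3*x*z + 2
∇×G = (-6*x^2*y - 6*x^2 + 3*y^3, 6*x*y^2 + 15*x*y + 2*x, -3*x*z + 2)
At (3, 3, 1): (-135, 303, -7).

(-135, 303, -7)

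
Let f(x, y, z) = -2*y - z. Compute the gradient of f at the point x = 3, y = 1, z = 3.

(0, -2, -1)

∂f/∂x = 0
∂f/∂y = -2
∂f/∂z = -1
∇f = (0, -2, -1)
At (3, 1, 3): (0, -2, -1).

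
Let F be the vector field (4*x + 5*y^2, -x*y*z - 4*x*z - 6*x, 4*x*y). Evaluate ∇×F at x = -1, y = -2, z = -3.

(-6, 8, 20)

(∇×F)₁ = ∂F₃/∂y − ∂F₂/∂z = x*y + 8*x
(∇×F)₂ = ∂F₁/∂z − ∂F₃/∂x = -4*y
(∇×F)₃ = ∂F₂/∂x − ∂F₁/∂y = -y*z - 10*y - 4*z - 6
∇×F = (x*y + 8*x, -4*y, -y*z - 10*y - 4*z - 6)
At (-1, -2, -3): (-6, 8, 20).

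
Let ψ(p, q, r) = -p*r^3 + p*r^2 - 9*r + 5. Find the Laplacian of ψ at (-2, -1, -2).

-28

∂²ψ/∂p² = 0
∂²ψ/∂q² = 0
∂²ψ/∂r² = 2*p*(-3*r + 1)
∇²ψ = -6*p*r + 2*p
At (-2, -1, -2): -28.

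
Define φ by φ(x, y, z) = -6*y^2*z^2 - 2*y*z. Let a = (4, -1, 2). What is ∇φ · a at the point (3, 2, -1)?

∂φ/∂x = 0
∂φ/∂y = -12*y*z^2 - 2*z
∂φ/∂z = -12*y^2*z - 2*y
∇φ at (3, 2, -1) = (0, -22, 44)
∇φ · a = (0)(4) + (-22)(-1) + (44)(2) = 110

110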